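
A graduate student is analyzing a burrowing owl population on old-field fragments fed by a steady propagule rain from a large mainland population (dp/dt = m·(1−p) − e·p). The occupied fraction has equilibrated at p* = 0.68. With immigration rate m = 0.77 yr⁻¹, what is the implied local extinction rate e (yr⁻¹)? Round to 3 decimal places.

At equilibrium m(1−p*) = e·p*, so e = m(1−p*)/p*.
e = 0.77 × 0.3200 / 0.68 = 0.3624.

0.362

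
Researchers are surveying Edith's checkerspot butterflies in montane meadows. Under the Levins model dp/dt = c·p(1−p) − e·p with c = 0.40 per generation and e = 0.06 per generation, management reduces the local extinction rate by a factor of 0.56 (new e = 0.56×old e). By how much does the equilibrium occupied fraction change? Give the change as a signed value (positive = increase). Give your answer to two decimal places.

0.07

Before: p* = 1 − 0.06/0.40 = 0.8500.
After the change, c = 0.4, e = 0.0336, so p* = 1 − 0.0336/0.4 = 0.9160.
Δp* = 0.9160 − 0.8500 = +0.0660.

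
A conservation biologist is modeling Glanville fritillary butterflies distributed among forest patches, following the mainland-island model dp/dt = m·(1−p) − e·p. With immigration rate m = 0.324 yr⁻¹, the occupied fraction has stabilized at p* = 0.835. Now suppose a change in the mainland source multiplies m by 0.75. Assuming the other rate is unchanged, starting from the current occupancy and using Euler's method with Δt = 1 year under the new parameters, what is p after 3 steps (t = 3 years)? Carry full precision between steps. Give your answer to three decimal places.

0.806

Balance m(1−p*) = e·p* gives e = m(1−p*)/p* = 0.324×0.16500/0.83500 = 0.06402.
Starting from p₀ = 0.83500; update p ← p + (dp/dt)·Δt with the new parameters.
t = 1: p = 0.83500 + (-0.01337) = 0.82164
t = 2: p = 0.82164 + (-0.00926) = 0.81237
t = 3: p = 0.81237 + (-0.00642) = 0.80596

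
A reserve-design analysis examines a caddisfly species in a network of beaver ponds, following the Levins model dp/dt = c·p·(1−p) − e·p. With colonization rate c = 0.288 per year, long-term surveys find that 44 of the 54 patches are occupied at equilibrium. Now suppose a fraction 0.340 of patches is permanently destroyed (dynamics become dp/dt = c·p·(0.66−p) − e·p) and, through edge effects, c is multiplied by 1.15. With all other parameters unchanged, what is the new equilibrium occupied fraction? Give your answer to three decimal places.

Observed p* = 44/54 = 0.81481.
Balance c(1−p*) = e gives e = 0.288×(1 − 0.81481) = 0.05333.
New p* = 0.66 − e/c = 0.66 − 0.05333/0.33120 = 0.49898.

0.499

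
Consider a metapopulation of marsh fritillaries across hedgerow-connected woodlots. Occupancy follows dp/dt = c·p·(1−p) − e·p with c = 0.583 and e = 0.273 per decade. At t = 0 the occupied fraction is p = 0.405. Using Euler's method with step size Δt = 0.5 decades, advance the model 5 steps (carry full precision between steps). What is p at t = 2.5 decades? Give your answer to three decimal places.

Update rule: p ← p + [c·p·(1−p) − e·p]·Δt with Δt = 0.5.
  1  |  dp/dt·Δt = +0.014962  |  p_1 = 0.419962
  2  |  dp/dt·Δt = +0.013683  |  p_2 = 0.433645
  3  |  dp/dt·Δt = +0.012399  |  p_3 = 0.446044
  4  |  dp/dt·Δt = +0.011141  |  p_4 = 0.457185
  5  |  dp/dt·Δt = +0.009935  |  p_5 = 0.467120

0.467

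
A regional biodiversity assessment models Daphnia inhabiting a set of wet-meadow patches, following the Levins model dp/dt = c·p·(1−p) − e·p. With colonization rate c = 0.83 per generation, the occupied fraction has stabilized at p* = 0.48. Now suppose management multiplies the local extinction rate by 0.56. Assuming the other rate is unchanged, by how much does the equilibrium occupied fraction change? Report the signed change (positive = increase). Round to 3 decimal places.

Balance c(1−p*) = e gives e = 0.83×(1 − 0.48000) = 0.43160.
New p* = 1 − e/c = 1 − 0.24170/0.83000 = 0.70880.
Δp* = 0.70880 − 0.48000 = +0.22880.

0.229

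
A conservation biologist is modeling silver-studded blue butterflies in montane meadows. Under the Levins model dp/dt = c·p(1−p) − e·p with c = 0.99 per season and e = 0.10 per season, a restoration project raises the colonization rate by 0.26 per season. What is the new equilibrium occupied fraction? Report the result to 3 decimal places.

Before: p* = 1 − 0.10/0.99 = 0.8990.
After the change, c = 1.25, e = 0.1, so p* = 1 − 0.1/1.25 = 0.9200.

0.920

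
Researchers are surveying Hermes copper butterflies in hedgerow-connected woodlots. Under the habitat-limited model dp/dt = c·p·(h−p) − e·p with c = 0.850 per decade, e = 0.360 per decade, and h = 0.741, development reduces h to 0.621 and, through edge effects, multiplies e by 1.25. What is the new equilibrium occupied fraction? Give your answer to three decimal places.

Before: p* = h − e/c = 0.741 − 0.360/0.850 = 0.741 − 0.4235 = 0.3175.
After: c = 0.85, e = 0.45, h = 0.621; p* = 0.621 − 0.45/0.85 = 0.0916.

0.092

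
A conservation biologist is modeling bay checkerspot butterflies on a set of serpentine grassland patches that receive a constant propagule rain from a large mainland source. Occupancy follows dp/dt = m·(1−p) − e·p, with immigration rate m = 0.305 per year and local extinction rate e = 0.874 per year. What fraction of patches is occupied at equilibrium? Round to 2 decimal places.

At equilibrium the propagule rain into empty patches balances local extinction: m(1−p*) = e·p*.
p* = m/(m+e) = 0.305/(0.305+0.874) = 0.305/1.1790 = 0.2587.

0.26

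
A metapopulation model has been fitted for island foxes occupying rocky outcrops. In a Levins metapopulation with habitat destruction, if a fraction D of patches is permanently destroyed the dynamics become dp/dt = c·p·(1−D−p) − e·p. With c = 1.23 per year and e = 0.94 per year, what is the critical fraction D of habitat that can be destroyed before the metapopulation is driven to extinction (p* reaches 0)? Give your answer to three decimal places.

0.236

The nontrivial equilibrium is p* = (1−D) − e/c; extinction occurs when this hits zero.
So D_crit = 1 − e/c = 1 − 0.94/1.23 = 1 − 0.7642 = 0.2358.
This equals the undisturbed p*, a classic result of Lande's extension.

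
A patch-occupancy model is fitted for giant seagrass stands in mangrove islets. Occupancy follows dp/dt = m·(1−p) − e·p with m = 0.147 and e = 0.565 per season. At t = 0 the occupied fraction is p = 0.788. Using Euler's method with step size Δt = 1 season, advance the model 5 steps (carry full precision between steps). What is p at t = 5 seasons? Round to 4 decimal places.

0.2076

Update rule: p ← p + [m·(1−p) − e·p]·Δt with Δt = 1.
p: 0.78800 → 0.37394  (Δp = -0.41406)
p: 0.37394 → 0.25470  (Δp = -0.11925)
p: 0.25470 → 0.22035  (Δp = -0.03434)
p: 0.22035 → 0.21046  (Δp = -0.00989)
p: 0.21046 → 0.20761  (Δp = -0.00285)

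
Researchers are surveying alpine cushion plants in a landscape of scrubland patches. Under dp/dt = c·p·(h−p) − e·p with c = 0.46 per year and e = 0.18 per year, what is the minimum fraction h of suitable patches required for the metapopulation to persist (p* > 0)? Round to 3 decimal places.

p* = h − e/c is positive only when h > e/c.
h_min = e/c = 0.18/0.46 = 0.3913.

0.391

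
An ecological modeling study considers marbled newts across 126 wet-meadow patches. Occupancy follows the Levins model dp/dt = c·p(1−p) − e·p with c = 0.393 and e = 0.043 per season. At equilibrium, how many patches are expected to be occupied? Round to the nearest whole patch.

112

p* = 1 − e/c = 1 − 0.043/0.393 = 0.8906.
Expected occupied patches = N × p* = 126 × 0.8906 = 112.21 ≈ 112.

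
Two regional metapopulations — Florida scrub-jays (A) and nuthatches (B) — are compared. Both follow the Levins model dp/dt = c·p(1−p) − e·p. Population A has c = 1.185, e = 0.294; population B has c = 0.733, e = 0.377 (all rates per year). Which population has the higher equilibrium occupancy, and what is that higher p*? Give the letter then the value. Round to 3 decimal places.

A, 0.752

A: p*_A = 1 − 0.294/1.185 = 0.7519.
B: p*_B = 1 − 0.377/0.733 = 0.4857.
A is higher at 0.7519.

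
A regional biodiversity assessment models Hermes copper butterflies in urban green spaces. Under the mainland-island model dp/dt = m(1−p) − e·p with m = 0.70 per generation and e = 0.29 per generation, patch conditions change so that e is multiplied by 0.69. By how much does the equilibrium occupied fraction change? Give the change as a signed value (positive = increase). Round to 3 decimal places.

Before: p* = 0.70/(0.70+0.29) = 0.7071.
After: m = 0.7, e = 0.2001; p* = 0.7/0.9001 = 0.7777.
Δp* = 0.7777 − 0.7071 = +0.0706.

0.071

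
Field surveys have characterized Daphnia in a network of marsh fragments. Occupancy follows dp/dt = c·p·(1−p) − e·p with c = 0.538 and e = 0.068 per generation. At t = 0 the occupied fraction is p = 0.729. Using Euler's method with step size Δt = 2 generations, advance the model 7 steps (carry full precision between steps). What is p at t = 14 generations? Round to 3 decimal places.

0.874

Update rule: p ← p + [c·p·(1−p) − e·p]·Δt with Δt = 2.
step 1: Δp = +0.11343, p = 0.84243
step 2: Δp = +0.02826, p = 0.87069
step 3: Δp = +0.00273, p = 0.87342
step 4: Δp = +0.00017, p = 0.87359
step 5: Δp = +0.00001, p = 0.87361
step 6: Δp = +0.00000, p = 0.87361
step 7: Δp = +0.00000, p = 0.87361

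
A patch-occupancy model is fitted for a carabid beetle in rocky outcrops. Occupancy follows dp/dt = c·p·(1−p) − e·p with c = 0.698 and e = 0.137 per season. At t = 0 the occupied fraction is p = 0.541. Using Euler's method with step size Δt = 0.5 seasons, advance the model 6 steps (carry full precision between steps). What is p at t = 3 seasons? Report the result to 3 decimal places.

0.747

Update rule: p ← p + [c·p·(1−p) − e·p]·Δt with Δt = 0.5.
step 1: Δp = +0.04960, p = 0.59060
step 2: Δp = +0.04393, p = 0.63453
step 3: Δp = +0.03747, p = 0.67200
step 4: Δp = +0.03089, p = 0.70289
step 5: Δp = +0.02473, p = 0.72763
step 6: Δp = +0.01932, p = 0.74695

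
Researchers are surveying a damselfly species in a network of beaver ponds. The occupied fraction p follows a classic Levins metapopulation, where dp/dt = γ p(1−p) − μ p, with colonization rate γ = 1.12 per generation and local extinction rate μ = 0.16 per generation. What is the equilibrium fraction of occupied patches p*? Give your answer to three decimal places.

Setting dp/dt = 0 and dividing through by p* gives γ·(1−p*) = μ.
So p* = 1 − μ/γ = 1 − 0.16/1.12 = 1 − 0.1429 = 0.8571.

0.857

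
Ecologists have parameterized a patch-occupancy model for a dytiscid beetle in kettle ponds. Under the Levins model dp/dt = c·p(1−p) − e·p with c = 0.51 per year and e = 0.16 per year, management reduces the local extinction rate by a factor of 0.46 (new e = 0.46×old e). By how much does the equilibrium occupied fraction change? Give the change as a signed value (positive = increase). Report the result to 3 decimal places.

Before: p* = 1 − 0.16/0.51 = 0.6863.
After the change, c = 0.51, e = 0.0736, so p* = 1 − 0.0736/0.51 = 0.8557.
Δp* = 0.8557 − 0.6863 = +0.1694.

0.169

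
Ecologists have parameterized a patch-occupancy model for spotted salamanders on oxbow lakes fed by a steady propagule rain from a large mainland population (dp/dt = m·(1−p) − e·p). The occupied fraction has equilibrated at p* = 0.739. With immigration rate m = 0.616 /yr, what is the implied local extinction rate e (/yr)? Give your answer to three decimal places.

0.218

At equilibrium m(1−p*) = e·p*, so e = m(1−p*)/p*.
e = 0.616 × 0.2610 / 0.739 = 0.2176.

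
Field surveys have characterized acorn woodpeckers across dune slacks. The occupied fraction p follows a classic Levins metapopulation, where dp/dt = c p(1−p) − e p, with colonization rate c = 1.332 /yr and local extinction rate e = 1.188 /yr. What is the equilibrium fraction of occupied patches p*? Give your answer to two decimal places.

At equilibrium, colonization balances extinction: c·p*·(1−p*) = e·p*.
So p* = 1 − e/c = 1 − 1.188/1.332 = 1 − 0.8919 = 0.1081.

0.11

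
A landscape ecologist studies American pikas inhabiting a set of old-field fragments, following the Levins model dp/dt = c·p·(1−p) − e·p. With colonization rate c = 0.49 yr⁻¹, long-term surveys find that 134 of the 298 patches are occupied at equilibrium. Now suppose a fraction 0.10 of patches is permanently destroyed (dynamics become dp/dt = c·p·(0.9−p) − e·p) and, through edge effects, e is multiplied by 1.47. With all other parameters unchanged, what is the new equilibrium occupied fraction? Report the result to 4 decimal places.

0.0910

Observed p* = 134/298 = 0.44966.
Balance c(1−p*) = e gives e = 0.49×(1 − 0.44966) = 0.26967.
New p* = 0.9 − e/c = 0.9 − 0.39641/0.49000 = 0.09100.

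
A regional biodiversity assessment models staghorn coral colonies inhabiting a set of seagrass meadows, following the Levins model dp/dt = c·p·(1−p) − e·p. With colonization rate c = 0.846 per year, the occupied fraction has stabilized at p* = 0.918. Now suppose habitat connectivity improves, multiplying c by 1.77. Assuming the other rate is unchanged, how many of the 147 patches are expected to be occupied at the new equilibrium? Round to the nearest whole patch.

Balance c(1−p*) = e gives e = 0.846×(1 − 0.91800) = 0.06937.
New p* = 1 − e/c = 1 − 0.06937/1.49742 = 0.95367.
Expected occupied = 147 × 0.95367 = 140.19 ≈ 140.

140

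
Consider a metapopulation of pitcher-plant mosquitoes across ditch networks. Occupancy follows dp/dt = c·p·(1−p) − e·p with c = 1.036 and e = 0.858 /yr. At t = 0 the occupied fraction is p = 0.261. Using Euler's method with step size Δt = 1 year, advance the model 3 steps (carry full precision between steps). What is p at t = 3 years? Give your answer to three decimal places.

Update rule: p ← p + [c·p·(1−p) − e·p]·Δt with Δt = 1.
t = 1: p = 0.26100 + (-0.02412) = 0.23688
t = 2: p = 0.23688 + (-0.01597) = 0.22092
t = 3: p = 0.22092 + (-0.01124) = 0.20968

0.210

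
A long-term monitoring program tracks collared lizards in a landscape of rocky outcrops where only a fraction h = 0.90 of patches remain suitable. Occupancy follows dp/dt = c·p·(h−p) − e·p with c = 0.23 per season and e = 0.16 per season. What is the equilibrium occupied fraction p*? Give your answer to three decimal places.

0.204

Setting dp/dt = 0 and dividing by p* gives c·(h−p*) = e.
So p* = h − e/c = 0.90 − 0.16/0.23 = 0.90 − 0.6957 = 0.2043.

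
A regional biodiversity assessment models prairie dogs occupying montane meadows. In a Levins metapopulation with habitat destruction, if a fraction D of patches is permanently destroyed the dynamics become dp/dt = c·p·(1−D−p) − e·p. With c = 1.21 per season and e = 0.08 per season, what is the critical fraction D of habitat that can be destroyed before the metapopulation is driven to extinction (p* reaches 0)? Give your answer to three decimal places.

0.934

The nontrivial equilibrium is p* = (1−D) − e/c; extinction occurs when this hits zero.
So D_crit = 1 − e/c = 1 − 0.08/1.21 = 1 − 0.0661 = 0.9339.
This equals the undisturbed p*, a classic result of Lande's extension.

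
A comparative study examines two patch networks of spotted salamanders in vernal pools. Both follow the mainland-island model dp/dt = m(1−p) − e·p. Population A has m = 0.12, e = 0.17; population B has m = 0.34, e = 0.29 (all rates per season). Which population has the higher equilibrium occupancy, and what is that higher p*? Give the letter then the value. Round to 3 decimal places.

A: p*_A = m/(m+e) = 0.12/0.2900 = 0.4138.
B: p*_B = 0.34/0.6300 = 0.5397.
B is higher at 0.5397.

B, 0.540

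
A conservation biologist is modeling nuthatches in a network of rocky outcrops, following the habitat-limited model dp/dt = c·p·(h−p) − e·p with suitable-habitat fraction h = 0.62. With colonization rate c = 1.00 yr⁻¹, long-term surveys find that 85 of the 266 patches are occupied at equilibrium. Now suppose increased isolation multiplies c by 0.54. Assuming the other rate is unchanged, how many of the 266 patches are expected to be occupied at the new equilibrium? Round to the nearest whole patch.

Observed p* = 85/266 = 0.31955.
Balance c(h−p*) = e gives e = 1.00×(0.62 − 0.31955) = 0.30045.
New p* = 0.62 − e/c = 0.62 − 0.30045/0.54000 = 0.06361.
Expected occupied = 266 × 0.06361 = 16.92 ≈ 17.

17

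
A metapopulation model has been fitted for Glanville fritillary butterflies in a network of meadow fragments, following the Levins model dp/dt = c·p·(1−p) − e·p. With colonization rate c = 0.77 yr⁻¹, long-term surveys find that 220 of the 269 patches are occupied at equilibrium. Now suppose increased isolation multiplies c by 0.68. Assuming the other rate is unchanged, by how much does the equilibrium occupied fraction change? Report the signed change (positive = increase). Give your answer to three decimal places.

Observed p* = 220/269 = 0.81784.
Balance c(1−p*) = e gives e = 0.77×(1 − 0.81784) = 0.14026.
New p* = 1 − e/c = 1 − 0.14026/0.52360 = 0.73212.
Δp* = 0.73212 − 0.81784 = -0.08572.

-0.086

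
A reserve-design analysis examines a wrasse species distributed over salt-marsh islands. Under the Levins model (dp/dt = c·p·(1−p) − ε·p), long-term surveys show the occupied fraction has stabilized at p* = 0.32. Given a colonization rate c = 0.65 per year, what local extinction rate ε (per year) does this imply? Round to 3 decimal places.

At equilibrium c(1−p*) = ε.
ε = 0.65 × (1 − 0.32) = 0.65 × 0.6800 = 0.4420.

0.442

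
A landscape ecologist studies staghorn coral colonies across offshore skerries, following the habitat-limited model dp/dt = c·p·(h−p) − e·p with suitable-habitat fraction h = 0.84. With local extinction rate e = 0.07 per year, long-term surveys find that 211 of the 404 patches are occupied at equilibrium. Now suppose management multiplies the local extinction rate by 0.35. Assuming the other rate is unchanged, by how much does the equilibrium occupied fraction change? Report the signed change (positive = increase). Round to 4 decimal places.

Observed p* = 211/404 = 0.52228.
Balance c(h−p*) = e gives c = e/(0.84 − 0.52228) = 0.07/0.31772 = 0.22032.
New p* = 0.84 − e/c = 0.84 − 0.02450/0.22032 = 0.72880.
Δp* = 0.72880 − 0.52228 = +0.20652.

0.2065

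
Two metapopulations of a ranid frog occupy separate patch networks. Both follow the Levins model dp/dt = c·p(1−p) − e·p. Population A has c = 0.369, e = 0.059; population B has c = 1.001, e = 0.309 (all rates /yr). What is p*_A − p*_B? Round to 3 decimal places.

A: p*_A = 1 − 0.059/0.369 = 0.8401.
B: p*_B = 1 − 0.309/1.001 = 0.6913.
p*_A − p*_B = 0.8401 − 0.6913 = 0.1488.

0.149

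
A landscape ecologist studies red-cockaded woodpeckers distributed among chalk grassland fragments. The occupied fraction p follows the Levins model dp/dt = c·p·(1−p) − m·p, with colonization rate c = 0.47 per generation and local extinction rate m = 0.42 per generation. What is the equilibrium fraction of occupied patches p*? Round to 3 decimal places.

Setting dp/dt = 0 and dividing through by p* gives c·(1−p*) = m.
So p* = 1 − m/c = 1 − 0.42/0.47 = 1 − 0.8936 = 0.1064.

0.106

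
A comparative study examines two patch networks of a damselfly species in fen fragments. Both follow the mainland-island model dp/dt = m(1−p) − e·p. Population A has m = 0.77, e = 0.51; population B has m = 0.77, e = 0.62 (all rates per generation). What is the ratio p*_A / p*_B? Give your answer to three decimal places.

A: p*_A = m/(m+e) = 0.77/1.2800 = 0.6016.
B: p*_B = 0.77/1.3900 = 0.5540.
p*_A / p*_B = 0.6016/0.5540 = 1.0859.

1.086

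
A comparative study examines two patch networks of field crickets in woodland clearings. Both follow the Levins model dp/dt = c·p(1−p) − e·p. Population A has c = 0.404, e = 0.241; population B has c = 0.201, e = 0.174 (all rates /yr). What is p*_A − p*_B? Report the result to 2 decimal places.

0.27

A: p*_A = 1 − 0.241/0.404 = 0.4035.
B: p*_B = 1 − 0.174/0.201 = 0.1343.
p*_A − p*_B = 0.4035 − 0.1343 = 0.2691.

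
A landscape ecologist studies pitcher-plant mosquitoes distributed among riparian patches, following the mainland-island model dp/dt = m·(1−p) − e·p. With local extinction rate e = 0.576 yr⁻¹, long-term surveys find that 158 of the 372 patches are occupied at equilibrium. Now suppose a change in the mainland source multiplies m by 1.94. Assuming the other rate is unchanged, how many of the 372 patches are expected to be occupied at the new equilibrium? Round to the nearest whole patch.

219

Observed p* = 158/372 = 0.42473.
Balance m(1−p*) = e·p* gives m = e·p*/(1−p*) = 0.576×0.42473/0.57527 = 0.42527.
New p* = m/(m+e) = 0.82502/(0.82502+0.57600) = 0.58887.
Expected occupied = 372 × 0.58887 = 219.06 ≈ 219.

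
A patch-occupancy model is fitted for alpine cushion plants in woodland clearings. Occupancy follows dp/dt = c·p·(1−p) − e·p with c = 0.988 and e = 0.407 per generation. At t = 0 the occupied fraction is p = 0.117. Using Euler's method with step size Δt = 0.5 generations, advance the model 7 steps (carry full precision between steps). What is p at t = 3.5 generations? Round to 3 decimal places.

0.377

Update rule: p ← p + [c·p·(1−p) − e·p]·Δt with Δt = 0.5.
t = 0.5: p = 0.11700 + (+0.02723) = 0.14423
t = 1: p = 0.14423 + (+0.03162) = 0.17585
t = 1.5: p = 0.17585 + (+0.03581) = 0.21166
t = 2: p = 0.21166 + (+0.03936) = 0.25101
t = 2.5: p = 0.25101 + (+0.04179) = 0.29281
t = 3: p = 0.29281 + (+0.04271) = 0.33551
t = 3.5: p = 0.33551 + (+0.04186) = 0.37737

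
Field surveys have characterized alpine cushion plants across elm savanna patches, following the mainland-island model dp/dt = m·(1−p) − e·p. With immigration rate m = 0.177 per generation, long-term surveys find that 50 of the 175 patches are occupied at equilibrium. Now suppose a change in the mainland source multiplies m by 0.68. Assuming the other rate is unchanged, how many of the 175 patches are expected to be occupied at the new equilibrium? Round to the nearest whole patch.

Observed p* = 50/175 = 0.28571.
Balance m(1−p*) = e·p* gives e = m(1−p*)/p* = 0.177×0.71429/0.28571 = 0.44251.
New p* = m/(m+e) = 0.12036/(0.12036+0.44251) = 0.21383.
Expected occupied = 175 × 0.21383 = 37.42 ≈ 37.

37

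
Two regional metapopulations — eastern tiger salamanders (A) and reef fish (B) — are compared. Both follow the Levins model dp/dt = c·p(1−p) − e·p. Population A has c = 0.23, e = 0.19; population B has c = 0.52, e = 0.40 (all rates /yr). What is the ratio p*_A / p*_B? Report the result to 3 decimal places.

A: p*_A = 1 − 0.19/0.23 = 0.1739.
B: p*_B = 1 − 0.40/0.52 = 0.2308.
p*_A / p*_B = 0.1739/0.2308 = 0.7536.

0.754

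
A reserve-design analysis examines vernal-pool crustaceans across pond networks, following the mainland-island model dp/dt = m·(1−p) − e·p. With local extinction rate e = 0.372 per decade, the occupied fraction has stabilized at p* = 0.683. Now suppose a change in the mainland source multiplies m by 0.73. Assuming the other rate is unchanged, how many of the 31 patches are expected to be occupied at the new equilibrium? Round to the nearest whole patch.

19

Balance m(1−p*) = e·p* gives m = e·p*/(1−p*) = 0.372×0.68300/0.31700 = 0.80150.
New p* = m/(m+e) = 0.58510/(0.58510+0.37200) = 0.61133.
Expected occupied = 31 × 0.61133 = 18.95 ≈ 19.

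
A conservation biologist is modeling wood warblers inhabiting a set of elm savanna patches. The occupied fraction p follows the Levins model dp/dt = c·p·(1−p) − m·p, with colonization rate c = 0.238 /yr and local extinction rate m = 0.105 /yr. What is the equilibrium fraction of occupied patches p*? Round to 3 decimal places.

Setting dp/dt = 0 and dividing through by p* gives c·(1−p*) = m.
So p* = 1 − m/c = 1 − 0.105/0.238 = 1 − 0.4412 = 0.5588.

0.559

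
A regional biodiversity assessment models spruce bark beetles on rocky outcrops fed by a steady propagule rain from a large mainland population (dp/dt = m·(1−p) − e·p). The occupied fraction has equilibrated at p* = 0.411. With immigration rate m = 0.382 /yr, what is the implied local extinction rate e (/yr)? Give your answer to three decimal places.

At equilibrium m(1−p*) = e·p*, so e = m(1−p*)/p*.
e = 0.382 × 0.5890 / 0.411 = 0.5474.

0.547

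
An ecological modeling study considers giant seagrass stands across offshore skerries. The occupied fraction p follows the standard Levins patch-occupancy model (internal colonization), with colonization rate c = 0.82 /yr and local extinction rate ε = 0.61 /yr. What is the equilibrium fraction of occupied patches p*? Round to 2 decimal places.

At equilibrium, colonization balances extinction: c·p*·(1−p*) = ε·p*.
So p* = 1 − ε/c = 1 − 0.61/0.82 = 1 − 0.7439 = 0.2561.

0.26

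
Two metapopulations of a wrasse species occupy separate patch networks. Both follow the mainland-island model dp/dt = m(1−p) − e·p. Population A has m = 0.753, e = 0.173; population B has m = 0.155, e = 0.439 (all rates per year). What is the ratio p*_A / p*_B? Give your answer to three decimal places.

A: p*_A = m/(m+e) = 0.753/0.9260 = 0.8132.
B: p*_B = 0.155/0.5940 = 0.2609.
p*_A / p*_B = 0.8132/0.2609 = 3.1163.

3.116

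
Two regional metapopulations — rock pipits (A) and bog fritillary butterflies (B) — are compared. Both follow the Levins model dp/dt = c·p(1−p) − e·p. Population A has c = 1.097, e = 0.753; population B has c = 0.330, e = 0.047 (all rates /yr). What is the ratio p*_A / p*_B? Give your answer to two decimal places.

A: p*_A = 1 − 0.753/1.097 = 0.3136.
B: p*_B = 1 − 0.047/0.330 = 0.8576.
p*_A / p*_B = 0.3136/0.8576 = 0.3657.

0.37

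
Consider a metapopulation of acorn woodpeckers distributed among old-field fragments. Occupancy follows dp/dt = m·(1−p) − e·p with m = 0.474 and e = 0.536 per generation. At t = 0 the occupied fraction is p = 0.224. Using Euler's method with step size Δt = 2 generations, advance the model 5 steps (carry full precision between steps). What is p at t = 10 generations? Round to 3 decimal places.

0.740

Update rule: p ← p + [m·(1−p) − e·p]·Δt with Δt = 2.
t = 2: p = 0.22400 + (+0.49552) = 0.71952
t = 4: p = 0.71952 + (-0.50543) = 0.21409
t = 6: p = 0.21409 + (+0.51554) = 0.72963
t = 8: p = 0.72963 + (-0.52585) = 0.20378
t = 10: p = 0.20378 + (+0.53637) = 0.74015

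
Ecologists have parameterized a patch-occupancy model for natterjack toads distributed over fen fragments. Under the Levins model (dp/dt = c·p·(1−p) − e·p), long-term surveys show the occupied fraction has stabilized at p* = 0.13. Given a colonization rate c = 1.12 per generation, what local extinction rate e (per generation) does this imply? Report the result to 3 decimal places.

0.974

At equilibrium c(1−p*) = e.
e = 1.12 × (1 − 0.13) = 1.12 × 0.8700 = 0.9744.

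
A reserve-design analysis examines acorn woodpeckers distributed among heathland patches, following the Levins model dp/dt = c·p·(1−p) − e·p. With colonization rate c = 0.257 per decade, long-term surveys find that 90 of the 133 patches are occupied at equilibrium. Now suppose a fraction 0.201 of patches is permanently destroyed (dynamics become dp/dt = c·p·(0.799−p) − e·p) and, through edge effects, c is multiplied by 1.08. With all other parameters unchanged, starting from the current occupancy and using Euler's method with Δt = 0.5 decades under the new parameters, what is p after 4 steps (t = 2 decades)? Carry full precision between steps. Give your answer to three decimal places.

Observed p* = 90/133 = 0.67669.
Balance c(1−p*) = e gives e = 0.257×(1 − 0.67669) = 0.08309.
Starting from p₀ = 0.67669; update p ← p + (dp/dt)·Δt with the new parameters.
t = 0.5: p = 0.67669 + (-0.01663) = 0.66006
t = 1: p = 0.66006 + (-0.01470) = 0.64537
t = 1.5: p = 0.64537 + (-0.01305) = 0.63232
t = 2: p = 0.63232 + (-0.01164) = 0.62067

0.621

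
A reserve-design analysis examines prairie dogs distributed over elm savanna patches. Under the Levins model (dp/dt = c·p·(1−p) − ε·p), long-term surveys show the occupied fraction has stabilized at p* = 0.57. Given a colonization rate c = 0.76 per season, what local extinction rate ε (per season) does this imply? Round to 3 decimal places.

At equilibrium c(1−p*) = ε.
ε = 0.76 × (1 − 0.57) = 0.76 × 0.4300 = 0.3268.

0.327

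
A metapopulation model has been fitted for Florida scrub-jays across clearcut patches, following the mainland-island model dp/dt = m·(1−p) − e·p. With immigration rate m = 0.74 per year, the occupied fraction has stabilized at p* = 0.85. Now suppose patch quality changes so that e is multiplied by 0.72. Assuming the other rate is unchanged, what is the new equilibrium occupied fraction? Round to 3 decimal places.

0.887

Balance m(1−p*) = e·p* gives e = m(1−p*)/p* = 0.74×0.15000/0.85000 = 0.13059.
New p* = m/(m+e) = 0.74000/(0.74000+0.09402) = 0.88727.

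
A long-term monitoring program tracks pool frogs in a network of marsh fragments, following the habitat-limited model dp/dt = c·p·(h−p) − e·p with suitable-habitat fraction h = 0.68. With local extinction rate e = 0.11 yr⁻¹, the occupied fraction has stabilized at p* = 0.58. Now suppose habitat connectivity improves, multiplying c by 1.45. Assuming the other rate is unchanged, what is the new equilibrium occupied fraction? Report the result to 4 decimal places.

Balance c(h−p*) = e gives c = e/(0.68 − 0.58000) = 0.11/0.10000 = 1.10000.
New p* = 0.68 − e/c = 0.68 − 0.11000/1.59500 = 0.61103.

0.6110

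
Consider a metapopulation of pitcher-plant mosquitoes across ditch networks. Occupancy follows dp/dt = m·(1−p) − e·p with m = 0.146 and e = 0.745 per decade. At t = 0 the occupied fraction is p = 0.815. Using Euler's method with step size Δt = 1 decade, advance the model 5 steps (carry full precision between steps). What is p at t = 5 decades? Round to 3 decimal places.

0.164

Update rule: p ← p + [m·(1−p) − e·p]·Δt with Δt = 1.
step 1: Δp = -0.58016, p = 0.23484
step 2: Δp = -0.06324, p = 0.17160
step 3: Δp = -0.00689, p = 0.16470
step 4: Δp = -0.00075, p = 0.16395
step 5: Δp = -0.00008, p = 0.16387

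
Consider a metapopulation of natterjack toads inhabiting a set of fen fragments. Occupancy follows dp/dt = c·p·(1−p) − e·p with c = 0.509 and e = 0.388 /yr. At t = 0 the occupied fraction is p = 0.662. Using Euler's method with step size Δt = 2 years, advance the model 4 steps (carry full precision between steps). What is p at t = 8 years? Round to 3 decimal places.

Update rule: p ← p + [c·p·(1−p) − e·p]·Δt with Δt = 2.
p: 0.66200 → 0.37607  (Δp = -0.28593)
p: 0.37607 → 0.32311  (Δp = -0.05297)
p: 0.32311 → 0.29502  (Δp = -0.02808)
p: 0.29502 → 0.27781  (Δp = -0.01721)

0.278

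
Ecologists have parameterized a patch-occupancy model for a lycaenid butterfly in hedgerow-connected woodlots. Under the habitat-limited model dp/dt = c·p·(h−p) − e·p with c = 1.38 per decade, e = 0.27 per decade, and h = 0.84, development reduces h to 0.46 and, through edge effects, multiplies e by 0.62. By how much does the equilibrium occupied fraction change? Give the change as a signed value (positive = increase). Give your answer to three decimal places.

Before: p* = h − e/c = 0.84 − 0.27/1.38 = 0.84 − 0.1957 = 0.6443.
After: c = 1.38, e = 0.1674, h = 0.46; p* = 0.46 − 0.1674/1.38 = 0.3387.
Δp* = 0.3387 − 0.6443 = -0.3057.

-0.306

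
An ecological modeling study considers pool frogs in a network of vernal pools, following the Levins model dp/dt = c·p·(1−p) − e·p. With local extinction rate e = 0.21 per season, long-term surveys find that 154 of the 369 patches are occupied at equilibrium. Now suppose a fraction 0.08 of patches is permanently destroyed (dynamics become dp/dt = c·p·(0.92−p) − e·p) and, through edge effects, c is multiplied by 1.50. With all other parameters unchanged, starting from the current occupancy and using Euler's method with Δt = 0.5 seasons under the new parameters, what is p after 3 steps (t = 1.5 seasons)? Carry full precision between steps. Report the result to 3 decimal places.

Observed p* = 154/369 = 0.41734.
Balance c(1−p*) = e gives c = e/(1 − 0.41734) = 0.21/0.58266 = 0.36042.
Starting from p₀ = 0.41734; update p ← p + (dp/dt)·Δt with the new parameters.
t = 0.5: p = 0.41734 + (+0.01289) = 0.43023
t = 1: p = 0.43023 + (+0.01178) = 0.44201
t = 1.5: p = 0.44201 + (+0.01070) = 0.45271

0.453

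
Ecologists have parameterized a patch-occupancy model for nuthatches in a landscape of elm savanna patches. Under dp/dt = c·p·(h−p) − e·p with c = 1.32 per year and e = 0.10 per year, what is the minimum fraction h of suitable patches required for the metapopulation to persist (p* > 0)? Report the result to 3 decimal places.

0.076

p* = h − e/c is positive only when h > e/c.
h_min = e/c = 0.10/1.32 = 0.0758.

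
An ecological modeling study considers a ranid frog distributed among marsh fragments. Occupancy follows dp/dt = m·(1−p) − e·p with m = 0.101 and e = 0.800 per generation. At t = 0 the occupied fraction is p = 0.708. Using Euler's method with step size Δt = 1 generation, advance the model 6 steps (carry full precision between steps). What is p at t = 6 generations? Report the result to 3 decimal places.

0.112

Update rule: p ← p + [m·(1−p) − e·p]·Δt with Δt = 1.
t = 1: p = 0.70800 + (-0.53691) = 0.17109
t = 2: p = 0.17109 + (-0.05315) = 0.11794
t = 3: p = 0.11794 + (-0.00526) = 0.11268
t = 4: p = 0.11268 + (-0.00052) = 0.11215
t = 5: p = 0.11215 + (-0.00005) = 0.11210
t = 6: p = 0.11210 + (-0.00001) = 0.11210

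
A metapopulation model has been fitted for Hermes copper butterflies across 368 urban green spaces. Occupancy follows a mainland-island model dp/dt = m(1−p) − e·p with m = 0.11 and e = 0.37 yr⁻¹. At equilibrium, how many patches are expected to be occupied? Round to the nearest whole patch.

84

p* = m/(m+e) = 0.11/0.4800 = 0.2292.
Expected occupied patches = N × p* = 368 × 0.2292 = 84.33 ≈ 84.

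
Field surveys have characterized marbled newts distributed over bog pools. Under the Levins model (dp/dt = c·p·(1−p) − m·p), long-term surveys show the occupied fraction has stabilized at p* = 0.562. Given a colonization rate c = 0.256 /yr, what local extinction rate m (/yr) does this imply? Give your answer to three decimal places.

At equilibrium c(1−p*) = m.
m = 0.256 × (1 − 0.562) = 0.256 × 0.4380 = 0.1121.

0.112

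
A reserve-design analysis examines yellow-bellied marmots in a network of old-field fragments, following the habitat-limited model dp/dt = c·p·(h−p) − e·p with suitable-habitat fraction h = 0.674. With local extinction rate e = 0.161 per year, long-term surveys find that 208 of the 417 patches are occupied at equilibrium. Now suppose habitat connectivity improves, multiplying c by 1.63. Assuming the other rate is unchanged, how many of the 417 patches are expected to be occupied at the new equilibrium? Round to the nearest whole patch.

Observed p* = 208/417 = 0.49880.
Balance c(h−p*) = e gives c = e/(0.674 − 0.49880) = 0.161/0.17520 = 0.91895.
New p* = 0.674 − e/c = 0.674 − 0.16100/1.49789 = 0.56652.
Expected occupied = 417 × 0.56652 = 236.24 ≈ 236.

236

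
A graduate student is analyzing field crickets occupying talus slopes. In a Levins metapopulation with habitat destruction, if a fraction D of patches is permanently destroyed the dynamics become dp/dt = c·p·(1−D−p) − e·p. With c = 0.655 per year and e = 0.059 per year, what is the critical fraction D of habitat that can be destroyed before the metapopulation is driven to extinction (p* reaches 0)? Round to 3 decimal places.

0.910

The nontrivial equilibrium is p* = (1−D) − e/c; extinction occurs when this hits zero.
So D_crit = 1 − e/c = 1 − 0.059/0.655 = 1 − 0.0901 = 0.9099.
Note this equals the original equilibrium occupancy — the Levins extinction-debt result.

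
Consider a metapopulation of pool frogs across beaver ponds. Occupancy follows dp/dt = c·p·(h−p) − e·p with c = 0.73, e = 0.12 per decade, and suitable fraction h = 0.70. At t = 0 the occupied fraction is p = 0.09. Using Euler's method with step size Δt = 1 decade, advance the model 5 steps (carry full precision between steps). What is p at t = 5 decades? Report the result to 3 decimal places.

Update rule: p ← p + [c·p·(h−p) − e·p]·Δt with Δt = 1.
p: 0.09000 → 0.11928  (Δp = +0.02928)
p: 0.11928 → 0.15553  (Δp = +0.03625)
p: 0.15553 → 0.19868  (Δp = +0.04315)
p: 0.19868 → 0.24755  (Δp = +0.04887)
p: 0.24755 → 0.29961  (Δp = +0.05206)

0.300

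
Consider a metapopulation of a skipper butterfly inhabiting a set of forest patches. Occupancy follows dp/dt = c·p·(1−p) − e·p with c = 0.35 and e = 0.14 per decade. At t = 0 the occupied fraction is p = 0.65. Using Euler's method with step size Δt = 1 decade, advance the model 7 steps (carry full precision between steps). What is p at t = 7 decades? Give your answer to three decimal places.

Update rule: p ← p + [c·p·(1−p) − e·p]·Δt with Δt = 1.
p: 0.65000 → 0.63862  (Δp = -0.01138)
p: 0.63862 → 0.62999  (Δp = -0.00863)
p: 0.62999 → 0.62338  (Δp = -0.00661)
p: 0.62338 → 0.61828  (Δp = -0.00510)
p: 0.61828 → 0.61432  (Δp = -0.00396)
p: 0.61432 → 0.61124  (Δp = -0.00308)
p: 0.61124 → 0.60884  (Δp = -0.00241)

0.609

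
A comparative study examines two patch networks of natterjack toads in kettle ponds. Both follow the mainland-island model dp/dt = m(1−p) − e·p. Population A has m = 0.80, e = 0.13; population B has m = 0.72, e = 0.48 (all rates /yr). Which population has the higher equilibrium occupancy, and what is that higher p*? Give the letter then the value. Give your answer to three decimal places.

A: p*_A = m/(m+e) = 0.80/0.9300 = 0.8602.
B: p*_B = 0.72/1.2000 = 0.6000.
A is higher at 0.8602.

A, 0.860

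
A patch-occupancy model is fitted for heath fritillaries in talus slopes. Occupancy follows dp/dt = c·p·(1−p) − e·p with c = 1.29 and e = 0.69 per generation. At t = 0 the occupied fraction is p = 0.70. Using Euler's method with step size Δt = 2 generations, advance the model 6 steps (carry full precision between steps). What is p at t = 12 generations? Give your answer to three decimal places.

0.465

Update rule: p ← p + [c·p·(1−p) − e·p]·Δt with Δt = 2.
t = 2: p = 0.70000 + (-0.42420) = 0.27580
t = 4: p = 0.27580 + (+0.13471) = 0.41051
t = 6: p = 0.41051 + (+0.05783) = 0.46834
t = 8: p = 0.46834 + (-0.00390) = 0.46444
t = 10: p = 0.46444 + (+0.00081) = 0.46525
t = 12: p = 0.46525 + (-0.00016) = 0.46509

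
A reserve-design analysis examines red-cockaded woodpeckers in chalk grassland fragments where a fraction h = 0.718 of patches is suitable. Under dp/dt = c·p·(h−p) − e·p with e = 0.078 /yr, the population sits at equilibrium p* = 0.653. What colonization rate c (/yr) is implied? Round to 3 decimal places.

1.200

At equilibrium c(h−p*) = e, so c = e/(h−p*).
c = 0.078/(0.718 − 0.653) = 0.078/0.0650 = 1.2000.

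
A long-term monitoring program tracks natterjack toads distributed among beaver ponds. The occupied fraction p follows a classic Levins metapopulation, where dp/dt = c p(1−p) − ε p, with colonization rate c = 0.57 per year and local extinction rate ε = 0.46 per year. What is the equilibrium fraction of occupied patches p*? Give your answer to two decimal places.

At equilibrium, colonization balances extinction: c·p*·(1−p*) = ε·p*.
So p* = 1 − ε/c = 1 − 0.46/0.57 = 1 − 0.8070 = 0.1930.

0.19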